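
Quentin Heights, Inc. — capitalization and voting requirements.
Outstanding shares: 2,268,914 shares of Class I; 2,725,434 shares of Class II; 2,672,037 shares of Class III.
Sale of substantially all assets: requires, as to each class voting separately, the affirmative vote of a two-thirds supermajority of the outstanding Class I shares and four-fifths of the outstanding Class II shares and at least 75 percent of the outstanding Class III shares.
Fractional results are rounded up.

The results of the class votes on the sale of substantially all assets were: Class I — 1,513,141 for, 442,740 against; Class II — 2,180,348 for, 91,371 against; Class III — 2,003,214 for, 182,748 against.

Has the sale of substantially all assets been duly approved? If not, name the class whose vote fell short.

Class I: 2/3 of 2268914 = 1512609.33, rounded up to 1512610; 1,512,610 required, 1,513,141 in favor — approved.
Class II: 4/5 of 2725434 = 2180347.20, rounded up to 2180348; 2,180,348 required, 2,180,348 in favor — approved.
Class III: 3/4 of 2672037 = 2004027.75, rounded up to 2004028; 2,004,028 required, 2,003,214 in favor — not approved.

Not approved — the Class III shares did not give the required vote.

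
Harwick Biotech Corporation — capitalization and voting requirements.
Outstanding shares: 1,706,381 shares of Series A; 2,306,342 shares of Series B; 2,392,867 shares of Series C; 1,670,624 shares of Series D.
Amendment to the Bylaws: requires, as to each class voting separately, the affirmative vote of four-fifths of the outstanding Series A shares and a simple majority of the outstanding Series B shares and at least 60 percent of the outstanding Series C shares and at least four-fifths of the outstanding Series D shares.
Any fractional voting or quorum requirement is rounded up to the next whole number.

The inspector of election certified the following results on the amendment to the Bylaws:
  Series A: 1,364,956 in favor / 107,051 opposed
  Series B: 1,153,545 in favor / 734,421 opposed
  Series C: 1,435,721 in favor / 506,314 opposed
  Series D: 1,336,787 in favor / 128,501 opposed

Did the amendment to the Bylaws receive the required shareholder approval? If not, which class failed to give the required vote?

Not approved — the Series A shares did not give the required vote.

Series A: 4/5 of 1706381 = 1365104.80, rounded up to 1365105; 1,365,105 required, 1,364,956 in favor — not approved.
Series B: a majority of 2306342 is 1153172; 1,153,172 required, 1,153,545 in favor — approved.
Series C: 3/5 of 2392867 = 1435720.20, rounded up to 1435721; 1,435,721 required, 1,435,721 in favor — approved.
Series D: 4/5 of 1670624 = 1336499.20, rounded up to 1336500; 1,336,500 required, 1,336,787 in favor — approved.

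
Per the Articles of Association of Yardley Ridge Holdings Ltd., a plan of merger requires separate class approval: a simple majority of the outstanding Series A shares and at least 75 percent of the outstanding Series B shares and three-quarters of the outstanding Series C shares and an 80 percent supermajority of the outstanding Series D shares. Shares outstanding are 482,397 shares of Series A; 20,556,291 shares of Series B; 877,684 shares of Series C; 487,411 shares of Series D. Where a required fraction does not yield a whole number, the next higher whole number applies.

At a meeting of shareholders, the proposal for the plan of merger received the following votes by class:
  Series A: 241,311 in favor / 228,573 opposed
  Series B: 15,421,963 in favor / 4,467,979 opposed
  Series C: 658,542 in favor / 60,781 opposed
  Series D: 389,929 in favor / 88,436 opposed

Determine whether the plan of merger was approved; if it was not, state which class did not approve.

Approved — every class gave the required vote.

Series A: a majority of 482397 is 241199; 241,199 required, 241,311 in favor — approved.
Series B: 3/4 of 20556291 = 15417218.25, rounded up to 15417219; 15,417,219 required, 15,421,963 in favor — approved.
Series C: 3/4 of 877684 = 658263; 658,263 required, 658,542 in favor — approved.
Series D: 4/5 of 487411 = 389928.80, rounded up to 389929; 389,929 required, 389,929 in favor — approved.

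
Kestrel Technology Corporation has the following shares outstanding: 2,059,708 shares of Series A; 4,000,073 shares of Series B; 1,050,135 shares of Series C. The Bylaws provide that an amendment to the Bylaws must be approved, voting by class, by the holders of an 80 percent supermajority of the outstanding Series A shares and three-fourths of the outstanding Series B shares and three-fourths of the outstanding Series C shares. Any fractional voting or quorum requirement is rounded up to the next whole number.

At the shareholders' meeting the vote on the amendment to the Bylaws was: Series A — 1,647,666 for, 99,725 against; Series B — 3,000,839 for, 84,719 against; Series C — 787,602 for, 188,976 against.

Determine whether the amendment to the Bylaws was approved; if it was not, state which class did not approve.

Series A: 4/5 of 2059708 = 1647766.40, rounded up to 1647767; 1,647,767 required, 1,647,666 in favor — not approved.
Series B: 3/4 of 4000073 = 3000054.75, rounded up to 3000055; 3,000,055 required, 3,000,839 in favor — approved.
Series C: 3/4 of 1050135 = 787601.25, rounded up to 787602; 787,602 required, 787,602 in favor — approved.

Not approved — the Series A shares did not give the required vote.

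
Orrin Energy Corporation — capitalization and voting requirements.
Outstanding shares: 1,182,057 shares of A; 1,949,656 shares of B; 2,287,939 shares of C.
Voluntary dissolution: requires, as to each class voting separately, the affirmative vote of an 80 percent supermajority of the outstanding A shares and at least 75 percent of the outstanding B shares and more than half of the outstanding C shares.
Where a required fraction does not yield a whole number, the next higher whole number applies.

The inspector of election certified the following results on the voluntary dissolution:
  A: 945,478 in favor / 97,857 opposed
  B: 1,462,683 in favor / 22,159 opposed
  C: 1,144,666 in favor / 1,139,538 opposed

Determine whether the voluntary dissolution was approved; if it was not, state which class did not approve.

Not approved — the A shares did not give the required vote.

A: 4/5 of 1182057 = 945645.60, rounded up to 945646; 945,646 required, 945,478 in favor — not approved.
B: 3/4 of 1949656 = 1462242; 1,462,242 required, 1,462,683 in favor — approved.
C: a majority of 2287939 is 1143970; 1,143,970 required, 1,144,666 in favor — approved.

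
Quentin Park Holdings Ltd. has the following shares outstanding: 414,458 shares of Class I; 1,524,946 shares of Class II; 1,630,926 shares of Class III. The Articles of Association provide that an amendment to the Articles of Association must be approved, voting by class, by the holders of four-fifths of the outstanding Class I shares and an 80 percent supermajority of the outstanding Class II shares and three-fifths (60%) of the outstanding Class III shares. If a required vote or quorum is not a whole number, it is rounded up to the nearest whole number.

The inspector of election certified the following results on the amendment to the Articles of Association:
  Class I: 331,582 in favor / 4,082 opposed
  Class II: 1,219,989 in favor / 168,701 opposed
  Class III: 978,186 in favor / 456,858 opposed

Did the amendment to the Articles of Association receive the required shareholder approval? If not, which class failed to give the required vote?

Not approved — the Class III shares did not give the required vote.

Class I: 4/5 of 414458 = 331566.40, rounded up to 331567; 331,567 required, 331,582 in favor — approved.
Class II: 4/5 of 1524946 = 1219956.80, rounded up to 1219957; 1,219,957 required, 1,219,989 in favor — approved.
Class III: 3/5 of 1630926 = 978555.60, rounded up to 978556; 978,556 required, 978,186 in favor — not approved.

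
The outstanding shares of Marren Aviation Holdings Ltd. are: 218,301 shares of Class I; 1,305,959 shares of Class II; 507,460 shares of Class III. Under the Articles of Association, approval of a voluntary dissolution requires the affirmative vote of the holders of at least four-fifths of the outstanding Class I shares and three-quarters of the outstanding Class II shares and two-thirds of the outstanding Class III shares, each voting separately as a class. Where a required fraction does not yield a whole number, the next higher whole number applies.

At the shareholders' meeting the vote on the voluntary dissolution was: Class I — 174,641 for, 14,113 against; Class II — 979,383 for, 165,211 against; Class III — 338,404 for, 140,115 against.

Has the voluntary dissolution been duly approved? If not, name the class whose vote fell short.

Class I: 4/5 of 218301 = 174640.80, rounded up to 174641; 174,641 required, 174,641 in favor — approved.
Class II: 3/4 of 1305959 = 979469.25, rounded up to 979470; 979,470 required, 979,383 in favor — not approved.
Class III: 2/3 of 507460 = 338306.67, rounded up to 338307; 338,307 required, 338,404 in favor — approved.

Not approved — the Class II shares did not give the required vote.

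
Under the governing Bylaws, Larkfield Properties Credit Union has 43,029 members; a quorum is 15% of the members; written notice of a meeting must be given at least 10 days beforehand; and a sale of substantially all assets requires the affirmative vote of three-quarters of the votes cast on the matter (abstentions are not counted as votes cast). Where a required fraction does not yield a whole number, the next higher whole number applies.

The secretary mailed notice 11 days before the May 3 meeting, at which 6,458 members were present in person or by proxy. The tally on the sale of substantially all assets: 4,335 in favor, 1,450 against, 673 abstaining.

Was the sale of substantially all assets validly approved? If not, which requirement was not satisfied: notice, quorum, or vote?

Invalid — vote requirement not satisfied.

Notice: 11 days given; 10 required. Satisfied.
Quorum: 15% of 43,029 = 6,454.35, rounded up to 6,455; 6,458 present. Satisfied.
Vote: requires three-fourths of the votes cast (6,458 − 673 abstaining = 5,785); 3/4 of 5785 = 4338.75, rounded up to 4339, so 4,339 needed; 4,335 in favor. Not satisfied.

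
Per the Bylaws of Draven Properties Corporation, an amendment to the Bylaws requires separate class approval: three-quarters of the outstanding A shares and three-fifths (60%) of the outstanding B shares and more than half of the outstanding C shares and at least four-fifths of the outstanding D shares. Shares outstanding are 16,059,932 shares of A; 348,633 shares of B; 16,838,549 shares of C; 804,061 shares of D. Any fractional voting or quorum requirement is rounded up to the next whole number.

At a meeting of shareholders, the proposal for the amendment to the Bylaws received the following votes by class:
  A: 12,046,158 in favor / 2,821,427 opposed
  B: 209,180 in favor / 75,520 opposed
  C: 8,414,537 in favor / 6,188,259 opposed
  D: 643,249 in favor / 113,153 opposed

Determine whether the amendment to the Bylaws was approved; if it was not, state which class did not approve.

Not approved — the C shares did not give the required vote.

A: 3/4 of 16059932 = 12044949; 12,044,949 required, 12,046,158 in favor — approved.
B: 3/5 of 348633 = 209179.80, rounded up to 209180; 209,180 required, 209,180 in favor — approved.
C: a majority of 16838549 is 8419275; 8,419,275 required, 8,414,537 in favor — not approved.
D: 4/5 of 804061 = 643248.80, rounded up to 643249; 643,249 required, 643,249 in favor — approved.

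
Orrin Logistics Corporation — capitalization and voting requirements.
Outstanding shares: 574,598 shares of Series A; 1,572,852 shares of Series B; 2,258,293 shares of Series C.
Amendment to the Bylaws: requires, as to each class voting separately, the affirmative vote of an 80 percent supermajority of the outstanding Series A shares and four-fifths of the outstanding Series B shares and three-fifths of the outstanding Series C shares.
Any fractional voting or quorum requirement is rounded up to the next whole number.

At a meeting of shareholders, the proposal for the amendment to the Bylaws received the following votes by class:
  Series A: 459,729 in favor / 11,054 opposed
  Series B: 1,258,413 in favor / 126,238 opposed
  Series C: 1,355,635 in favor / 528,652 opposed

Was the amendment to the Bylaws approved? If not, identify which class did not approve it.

Series A: 4/5 of 574598 = 459678.40, rounded up to 459679; 459,679 required, 459,729 in favor — approved.
Series B: 4/5 of 1572852 = 1258281.60, rounded up to 1258282; 1,258,282 required, 1,258,413 in favor — approved.
Series C: 3/5 of 2258293 = 1354975.80, rounded up to 1354976; 1,354,976 required, 1,355,635 in favor — approved.

Approved — every class gave the required vote.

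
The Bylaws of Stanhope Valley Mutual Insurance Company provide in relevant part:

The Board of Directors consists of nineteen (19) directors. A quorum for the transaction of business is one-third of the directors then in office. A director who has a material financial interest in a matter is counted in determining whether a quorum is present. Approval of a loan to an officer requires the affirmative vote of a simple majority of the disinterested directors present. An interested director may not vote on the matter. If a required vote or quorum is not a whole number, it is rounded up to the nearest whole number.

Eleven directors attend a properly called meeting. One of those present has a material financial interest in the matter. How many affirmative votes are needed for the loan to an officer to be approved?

6

The loan to an officer requires a majority of the disinterested directors present (11 − 1 = 10).
A majority of 10 is 6.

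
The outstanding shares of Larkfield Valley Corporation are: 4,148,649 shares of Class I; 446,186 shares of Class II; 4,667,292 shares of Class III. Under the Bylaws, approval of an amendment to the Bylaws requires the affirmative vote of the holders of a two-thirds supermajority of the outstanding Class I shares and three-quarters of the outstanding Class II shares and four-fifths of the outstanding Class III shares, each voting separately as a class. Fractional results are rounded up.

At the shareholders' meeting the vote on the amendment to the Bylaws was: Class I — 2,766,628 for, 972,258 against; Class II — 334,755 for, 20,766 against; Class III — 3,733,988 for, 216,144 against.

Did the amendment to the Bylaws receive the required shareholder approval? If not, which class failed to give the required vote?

Approved — every class gave the required vote.

Class I: 2/3 of 4148649 = 2765766; 2,765,766 required, 2,766,628 in favor — approved.
Class II: 3/4 of 446186 = 334639.50, rounded up to 334640; 334,640 required, 334,755 in favor — approved.
Class III: 4/5 of 4667292 = 3733833.60, rounded up to 3733834; 3,733,834 required, 3,733,988 in favor — approved.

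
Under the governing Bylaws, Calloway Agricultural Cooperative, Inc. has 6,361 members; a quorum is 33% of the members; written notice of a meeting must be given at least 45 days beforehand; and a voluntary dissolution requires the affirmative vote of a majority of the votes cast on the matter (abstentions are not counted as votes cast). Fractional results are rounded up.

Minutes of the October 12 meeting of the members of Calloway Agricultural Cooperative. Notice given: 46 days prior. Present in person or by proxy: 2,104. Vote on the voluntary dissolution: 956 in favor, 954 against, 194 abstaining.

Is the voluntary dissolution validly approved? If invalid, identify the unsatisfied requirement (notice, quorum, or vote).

Valid — all requirements satisfied.

Notice: 46 days given; 45 required. Satisfied.
Quorum: 33% of 6,361 = 2,099.13, rounded up to 2,100; 2,104 present. Satisfied.
Vote: requires a majority of the votes cast (2,104 − 194 abstaining = 1,910); a majority of 1910 is 956, so 956 needed; 956 in favor. Satisfied.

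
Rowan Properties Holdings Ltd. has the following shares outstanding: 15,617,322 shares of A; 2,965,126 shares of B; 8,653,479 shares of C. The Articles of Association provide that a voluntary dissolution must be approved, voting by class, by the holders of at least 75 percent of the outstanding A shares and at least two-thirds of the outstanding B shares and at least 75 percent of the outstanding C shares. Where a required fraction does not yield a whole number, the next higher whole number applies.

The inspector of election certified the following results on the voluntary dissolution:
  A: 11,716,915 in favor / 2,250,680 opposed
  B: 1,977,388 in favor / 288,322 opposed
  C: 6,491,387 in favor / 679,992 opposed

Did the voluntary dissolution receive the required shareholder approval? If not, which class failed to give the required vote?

Approved — every class gave the required vote.

A: 3/4 of 15617322 = 11712991.50, rounded up to 11712992; 11,712,992 required, 11,716,915 in favor — approved.
B: 2/3 of 2965126 = 1976750.67, rounded up to 1976751; 1,976,751 required, 1,977,388 in favor — approved.
C: 3/4 of 8653479 = 6490109.25, rounded up to 6490110; 6,490,110 required, 6,491,387 in favor — approved.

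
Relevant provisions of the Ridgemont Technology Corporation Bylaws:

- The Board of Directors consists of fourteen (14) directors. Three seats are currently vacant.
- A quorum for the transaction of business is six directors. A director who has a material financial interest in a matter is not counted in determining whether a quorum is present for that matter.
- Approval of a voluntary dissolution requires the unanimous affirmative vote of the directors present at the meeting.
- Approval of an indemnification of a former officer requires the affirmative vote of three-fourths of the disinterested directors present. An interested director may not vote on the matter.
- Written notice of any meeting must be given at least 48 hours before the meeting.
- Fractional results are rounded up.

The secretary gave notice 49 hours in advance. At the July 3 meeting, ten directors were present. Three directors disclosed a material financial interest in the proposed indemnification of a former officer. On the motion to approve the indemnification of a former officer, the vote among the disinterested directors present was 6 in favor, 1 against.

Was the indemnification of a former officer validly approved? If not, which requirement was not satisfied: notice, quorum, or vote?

Notice: 49 hours given; 48 required (49 ≥ 48). Satisfied.
Quorum: 10 present, but the 3 interested directors do not count, leaving 7. Quorum is 6. Satisfied.
Vote: the indemnification of a former officer requires three-fourths of the disinterested directors present (10 − 3 = 7). 3/4 of 7 = 5.25, rounded up to 6, so 6 affirmative votes are needed; 6 voted in favor. Satisfied.

Valid — all requirements satisfied.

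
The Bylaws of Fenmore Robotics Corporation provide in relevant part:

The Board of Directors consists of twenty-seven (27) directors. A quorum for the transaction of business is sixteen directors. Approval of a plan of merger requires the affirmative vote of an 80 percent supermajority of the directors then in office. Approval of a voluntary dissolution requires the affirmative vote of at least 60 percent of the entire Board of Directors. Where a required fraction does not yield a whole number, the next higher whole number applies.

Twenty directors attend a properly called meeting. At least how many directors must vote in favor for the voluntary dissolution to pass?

17

The voluntary dissolution requires three-fifths of the entire Board of Directors (27).
3/5 of 27 = 16.20, rounded up to 17.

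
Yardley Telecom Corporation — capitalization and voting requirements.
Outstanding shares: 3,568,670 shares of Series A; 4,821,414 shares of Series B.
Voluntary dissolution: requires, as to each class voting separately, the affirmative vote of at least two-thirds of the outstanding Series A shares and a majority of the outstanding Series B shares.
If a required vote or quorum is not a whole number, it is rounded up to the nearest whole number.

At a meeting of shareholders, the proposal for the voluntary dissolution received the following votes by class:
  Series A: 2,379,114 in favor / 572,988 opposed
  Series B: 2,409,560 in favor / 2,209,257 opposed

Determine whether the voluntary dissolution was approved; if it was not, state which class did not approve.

Series A: 2/3 of 3568670 = 2379113.33, rounded up to 2379114; 2,379,114 required, 2,379,114 in favor — approved.
Series B: a majority of 4821414 is 2410708; 2,410,708 required, 2,409,560 in favor — not approved.

Not approved — the Series B shares did not give the required vote.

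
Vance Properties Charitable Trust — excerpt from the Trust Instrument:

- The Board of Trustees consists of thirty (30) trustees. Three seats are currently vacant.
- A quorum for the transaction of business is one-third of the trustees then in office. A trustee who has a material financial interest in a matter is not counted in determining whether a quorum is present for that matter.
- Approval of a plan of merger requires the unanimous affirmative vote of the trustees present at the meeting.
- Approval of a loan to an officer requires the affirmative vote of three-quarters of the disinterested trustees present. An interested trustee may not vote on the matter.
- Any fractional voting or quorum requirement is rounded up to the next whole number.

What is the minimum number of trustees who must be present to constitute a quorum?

1/3 of 27 = 9.

9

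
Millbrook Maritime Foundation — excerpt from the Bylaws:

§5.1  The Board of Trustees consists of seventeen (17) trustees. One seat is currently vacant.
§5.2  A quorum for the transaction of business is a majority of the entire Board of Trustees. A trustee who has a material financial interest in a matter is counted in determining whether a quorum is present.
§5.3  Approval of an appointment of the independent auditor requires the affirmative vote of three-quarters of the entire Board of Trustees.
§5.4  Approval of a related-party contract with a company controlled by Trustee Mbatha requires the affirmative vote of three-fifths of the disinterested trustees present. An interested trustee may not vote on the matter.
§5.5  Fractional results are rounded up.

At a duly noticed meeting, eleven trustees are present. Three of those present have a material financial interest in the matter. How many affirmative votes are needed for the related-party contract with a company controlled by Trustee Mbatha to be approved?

5

The related-party contract with a company controlled by Trustee Mbatha requires three-fifths of the disinterested trustees present (11 − 3 = 8).
3/5 of 8 = 4.80, rounded up to 5.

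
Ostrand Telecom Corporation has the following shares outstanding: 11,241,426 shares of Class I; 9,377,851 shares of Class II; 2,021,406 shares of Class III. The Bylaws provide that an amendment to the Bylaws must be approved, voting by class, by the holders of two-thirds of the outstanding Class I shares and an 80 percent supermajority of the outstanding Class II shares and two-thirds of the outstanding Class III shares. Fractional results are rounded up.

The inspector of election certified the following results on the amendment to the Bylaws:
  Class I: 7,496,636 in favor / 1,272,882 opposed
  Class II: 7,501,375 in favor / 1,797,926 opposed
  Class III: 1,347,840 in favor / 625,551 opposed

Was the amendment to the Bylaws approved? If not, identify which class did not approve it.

Not approved — the Class II shares did not give the required vote.

Class I: 2/3 of 11241426 = 7494284; 7,494,284 required, 7,496,636 in favor — approved.
Class II: 4/5 of 9377851 = 7502280.80, rounded up to 7502281; 7,502,281 required, 7,501,375 in favor — not approved.
Class III: 2/3 of 2021406 = 1347604; 1,347,604 required, 1,347,840 in favor — approved.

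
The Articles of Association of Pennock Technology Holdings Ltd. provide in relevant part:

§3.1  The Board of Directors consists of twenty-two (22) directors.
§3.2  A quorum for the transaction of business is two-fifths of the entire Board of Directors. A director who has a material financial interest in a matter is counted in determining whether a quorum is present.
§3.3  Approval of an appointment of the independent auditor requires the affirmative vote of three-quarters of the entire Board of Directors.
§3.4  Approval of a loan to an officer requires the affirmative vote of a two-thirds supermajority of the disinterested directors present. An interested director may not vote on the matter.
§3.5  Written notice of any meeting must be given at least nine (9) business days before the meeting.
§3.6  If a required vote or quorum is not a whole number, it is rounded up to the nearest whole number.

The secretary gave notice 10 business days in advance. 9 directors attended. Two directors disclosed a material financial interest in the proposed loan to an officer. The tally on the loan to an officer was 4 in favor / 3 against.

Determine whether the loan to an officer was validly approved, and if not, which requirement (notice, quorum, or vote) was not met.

Notice: 10 business days given; 9 required (10 ≥ 9). Satisfied.
Quorum: 9 present (interested directors count toward quorum); quorum is 9. Satisfied.
Vote: the loan to an officer requires two-thirds of the disinterested directors present (9 − 2 = 7). 2/3 of 7 = 4.67, rounded up to 5, so 5 affirmative votes are needed; 4 voted in favor. Not satisfied.

Invalid — vote requirement not satisfied.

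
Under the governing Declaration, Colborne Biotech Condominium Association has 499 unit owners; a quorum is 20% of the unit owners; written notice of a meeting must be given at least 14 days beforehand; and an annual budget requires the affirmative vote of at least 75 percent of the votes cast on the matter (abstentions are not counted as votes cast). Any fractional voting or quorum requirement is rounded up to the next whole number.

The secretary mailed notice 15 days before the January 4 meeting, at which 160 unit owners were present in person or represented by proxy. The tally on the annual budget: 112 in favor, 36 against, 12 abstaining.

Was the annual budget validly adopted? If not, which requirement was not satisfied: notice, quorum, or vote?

Valid — all requirements satisfied.

Notice: 15 days given; 14 required. Satisfied.
Quorum: 20% of 499 = 99.80, rounded up to 100; 160 present. Satisfied.
Vote: requires three-fourths of the votes cast (160 − 12 abstaining = 148); 3/4 of 148 = 111, so 111 needed; 112 in favor. Satisfied.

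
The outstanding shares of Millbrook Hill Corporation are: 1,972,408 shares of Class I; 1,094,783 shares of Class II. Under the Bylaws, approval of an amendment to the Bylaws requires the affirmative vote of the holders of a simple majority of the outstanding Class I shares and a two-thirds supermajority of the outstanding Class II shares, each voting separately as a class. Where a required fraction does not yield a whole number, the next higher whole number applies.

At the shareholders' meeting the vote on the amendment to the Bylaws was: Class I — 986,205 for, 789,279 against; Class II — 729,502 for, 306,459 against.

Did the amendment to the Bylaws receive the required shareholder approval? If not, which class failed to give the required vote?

Not approved — the Class II shares did not give the required vote.

Class I: a majority of 1972408 is 986205; 986,205 required, 986,205 in favor — approved.
Class II: 2/3 of 1094783 = 729855.33, rounded up to 729856; 729,856 required, 729,502 in favor — not approved.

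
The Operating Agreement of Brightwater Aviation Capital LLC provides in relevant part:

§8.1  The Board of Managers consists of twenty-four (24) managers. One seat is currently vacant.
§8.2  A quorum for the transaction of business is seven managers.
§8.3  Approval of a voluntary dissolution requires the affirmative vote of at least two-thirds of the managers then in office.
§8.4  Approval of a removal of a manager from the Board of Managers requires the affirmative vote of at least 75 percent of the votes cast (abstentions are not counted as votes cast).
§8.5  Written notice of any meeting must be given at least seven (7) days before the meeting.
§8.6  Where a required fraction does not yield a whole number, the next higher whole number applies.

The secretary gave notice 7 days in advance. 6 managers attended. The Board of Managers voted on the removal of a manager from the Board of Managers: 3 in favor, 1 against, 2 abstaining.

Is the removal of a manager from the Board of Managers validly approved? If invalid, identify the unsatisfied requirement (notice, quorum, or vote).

Notice: 7 days given; 7 required (7 ≥ 7). Satisfied.
Quorum: 6 present; quorum is 7. Not satisfied.
Vote: the removal of a manager from the Board of Managers requires three-fourths of the votes cast (6 present − 2 abstaining = 4). 3/4 of 4 = 3, so 3 affirmative votes are needed; 3 voted in favor. Satisfied. (Moot — without a quorum no business can be validly transacted.)

Invalid — quorum requirement not satisfied.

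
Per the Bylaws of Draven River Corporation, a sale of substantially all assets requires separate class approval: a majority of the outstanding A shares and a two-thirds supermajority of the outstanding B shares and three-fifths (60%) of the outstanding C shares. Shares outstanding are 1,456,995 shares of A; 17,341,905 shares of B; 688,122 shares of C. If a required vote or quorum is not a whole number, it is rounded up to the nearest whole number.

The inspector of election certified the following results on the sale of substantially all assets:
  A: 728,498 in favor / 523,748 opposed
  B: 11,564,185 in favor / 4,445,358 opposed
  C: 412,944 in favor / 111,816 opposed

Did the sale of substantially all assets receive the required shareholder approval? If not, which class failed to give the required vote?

Approved — every class gave the required vote.

A: a majority of 1456995 is 728498; 728,498 required, 728,498 in favor — approved.
B: 2/3 of 17341905 = 11561270; 11,561,270 required, 11,564,185 in favor — approved.
C: 3/5 of 688122 = 412873.20, rounded up to 412874; 412,874 required, 412,944 in favor — approved.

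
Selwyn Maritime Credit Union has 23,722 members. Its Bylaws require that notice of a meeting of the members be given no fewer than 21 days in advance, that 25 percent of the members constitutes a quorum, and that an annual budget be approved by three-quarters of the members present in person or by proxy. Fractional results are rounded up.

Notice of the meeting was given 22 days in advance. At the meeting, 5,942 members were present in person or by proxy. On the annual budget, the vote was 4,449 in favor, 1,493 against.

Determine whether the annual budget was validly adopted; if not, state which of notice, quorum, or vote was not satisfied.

Notice: 22 days given; 21 required. Satisfied.
Quorum: 25% of 23,722 = 5,930.50, rounded up to 5,931; 5,942 present. Satisfied.
Vote: requires three-fourths of those present (5,942); 3/4 of 5942 = 4456.50, rounded up to 4457, so 4,457 needed; 4,449 in favor. Not satisfied.

Invalid — vote requirement not satisfied.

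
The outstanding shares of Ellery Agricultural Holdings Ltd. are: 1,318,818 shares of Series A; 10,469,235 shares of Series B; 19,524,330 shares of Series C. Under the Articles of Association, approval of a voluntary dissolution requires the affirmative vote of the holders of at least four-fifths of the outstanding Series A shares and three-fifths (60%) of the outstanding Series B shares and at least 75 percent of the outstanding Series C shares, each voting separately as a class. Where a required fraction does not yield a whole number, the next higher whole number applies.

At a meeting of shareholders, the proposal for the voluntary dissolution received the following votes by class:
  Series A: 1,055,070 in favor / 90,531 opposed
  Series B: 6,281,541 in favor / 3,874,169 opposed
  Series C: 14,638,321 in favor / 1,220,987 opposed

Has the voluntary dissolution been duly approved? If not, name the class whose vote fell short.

Series A: 4/5 of 1318818 = 1055054.40, rounded up to 1055055; 1,055,055 required, 1,055,070 in favor — approved.
Series B: 3/5 of 10469235 = 6281541; 6,281,541 required, 6,281,541 in favor — approved.
Series C: 3/4 of 19524330 = 14643247.50, rounded up to 14643248; 14,643,248 required, 14,638,321 in favor — not approved.

Not approved — the Series C shares did not give the required vote.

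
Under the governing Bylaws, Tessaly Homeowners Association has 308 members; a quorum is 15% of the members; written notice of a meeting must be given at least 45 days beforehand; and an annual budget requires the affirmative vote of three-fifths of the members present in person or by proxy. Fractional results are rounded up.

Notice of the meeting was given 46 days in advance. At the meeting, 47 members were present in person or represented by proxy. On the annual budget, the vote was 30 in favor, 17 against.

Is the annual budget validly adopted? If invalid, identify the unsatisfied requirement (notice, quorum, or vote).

Notice: 46 days given; 45 required. Satisfied.
Quorum: 15% of 308 = 46.20, rounded up to 47; 47 present. Satisfied.
Vote: requires three-fifths of those present (47); 3/5 of 47 = 28.20, rounded up to 29, so 29 needed; 30 in favor. Satisfied.

Valid — all requirements satisfied.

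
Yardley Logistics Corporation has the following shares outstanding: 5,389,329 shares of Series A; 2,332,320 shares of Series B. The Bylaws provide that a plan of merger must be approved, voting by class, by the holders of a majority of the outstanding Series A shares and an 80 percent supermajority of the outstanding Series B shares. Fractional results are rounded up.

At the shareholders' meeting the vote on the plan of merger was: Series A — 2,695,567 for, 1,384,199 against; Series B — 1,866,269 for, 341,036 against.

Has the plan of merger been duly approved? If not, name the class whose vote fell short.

Series A: a majority of 5389329 is 2694665; 2,694,665 required, 2,695,567 in favor — approved.
Series B: 4/5 of 2332320 = 1865856; 1,865,856 required, 1,866,269 in favor — approved.

Approved — every class gave the required vote.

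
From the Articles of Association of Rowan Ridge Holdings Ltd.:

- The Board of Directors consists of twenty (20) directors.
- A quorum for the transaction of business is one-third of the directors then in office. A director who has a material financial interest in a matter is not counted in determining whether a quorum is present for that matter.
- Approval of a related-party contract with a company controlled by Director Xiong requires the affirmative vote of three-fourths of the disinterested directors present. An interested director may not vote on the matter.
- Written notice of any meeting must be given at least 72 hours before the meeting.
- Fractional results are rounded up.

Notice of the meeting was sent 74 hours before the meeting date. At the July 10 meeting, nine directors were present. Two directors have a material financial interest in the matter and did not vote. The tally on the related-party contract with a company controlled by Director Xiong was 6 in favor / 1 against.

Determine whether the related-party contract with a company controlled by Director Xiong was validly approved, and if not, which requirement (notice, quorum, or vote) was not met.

Notice: 74 hours given; 72 required (74 ≥ 72). Satisfied.
Quorum: 9 present, but the 2 interested directors do not count, leaving 7. Quorum is 7. Satisfied.
Vote: the related-party contract with a company controlled by Director Xiong requires three-fourths of the disinterested directors present (9 − 2 = 7). 3/4 of 7 = 5.25, rounded up to 6, so 6 affirmative votes are needed; 6 voted in favor. Satisfied.

Valid — all requirements satisfied.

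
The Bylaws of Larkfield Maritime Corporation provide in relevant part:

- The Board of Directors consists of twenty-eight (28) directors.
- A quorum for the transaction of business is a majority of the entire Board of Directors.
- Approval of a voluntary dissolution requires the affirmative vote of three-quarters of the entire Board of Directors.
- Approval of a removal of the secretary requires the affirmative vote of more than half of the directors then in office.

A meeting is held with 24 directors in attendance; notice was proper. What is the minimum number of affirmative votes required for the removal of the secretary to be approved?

15

The removal of the secretary requires a majority of the directors then in office (28).
A majority of 28 is 15.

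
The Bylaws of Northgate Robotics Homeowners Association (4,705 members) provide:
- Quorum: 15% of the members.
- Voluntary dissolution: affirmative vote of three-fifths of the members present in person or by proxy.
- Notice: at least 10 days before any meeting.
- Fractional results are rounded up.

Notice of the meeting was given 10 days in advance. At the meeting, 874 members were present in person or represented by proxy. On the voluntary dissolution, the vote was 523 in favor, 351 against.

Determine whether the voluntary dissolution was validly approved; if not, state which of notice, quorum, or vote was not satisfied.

Invalid — vote requirement not satisfied.

Notice: 10 days given; 10 required. Satisfied.
Quorum: 15% of 4,705 = 705.75, rounded up to 706; 874 present. Satisfied.
Vote: requires three-fifths of those present (874); 3/5 of 874 = 524.40, rounded up to 525, so 525 needed; 523 in favor. Not satisfied.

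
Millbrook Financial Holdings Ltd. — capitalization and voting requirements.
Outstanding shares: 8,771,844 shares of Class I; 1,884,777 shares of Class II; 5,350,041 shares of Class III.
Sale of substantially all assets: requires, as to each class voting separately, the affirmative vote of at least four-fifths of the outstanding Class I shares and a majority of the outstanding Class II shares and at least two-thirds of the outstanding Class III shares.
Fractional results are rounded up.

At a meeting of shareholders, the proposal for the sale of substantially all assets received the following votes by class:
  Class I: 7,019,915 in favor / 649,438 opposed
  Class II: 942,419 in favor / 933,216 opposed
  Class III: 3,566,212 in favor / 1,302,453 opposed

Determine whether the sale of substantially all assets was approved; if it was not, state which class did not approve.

Class I: 4/5 of 8771844 = 7017475.20, rounded up to 7017476; 7,017,476 required, 7,019,915 in favor — approved.
Class II: a majority of 1884777 is 942389; 942,389 required, 942,419 in favor — approved.
Class III: 2/3 of 5350041 = 3566694; 3,566,694 required, 3,566,212 in favor — not approved.

Not approved — the Class III shares did not give the required vote.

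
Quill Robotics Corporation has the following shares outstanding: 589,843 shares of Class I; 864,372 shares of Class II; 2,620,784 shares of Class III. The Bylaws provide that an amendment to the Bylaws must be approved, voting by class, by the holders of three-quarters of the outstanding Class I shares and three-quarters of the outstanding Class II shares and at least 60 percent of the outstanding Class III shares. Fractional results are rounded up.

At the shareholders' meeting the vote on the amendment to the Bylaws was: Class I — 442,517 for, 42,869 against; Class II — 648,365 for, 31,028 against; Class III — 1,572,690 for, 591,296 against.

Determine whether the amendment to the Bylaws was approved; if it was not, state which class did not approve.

Approved — every class gave the required vote.

Class I: 3/4 of 589843 = 442382.25, rounded up to 442383; 442,383 required, 442,517 in favor — approved.
Class II: 3/4 of 864372 = 648279; 648,279 required, 648,365 in favor — approved.
Class III: 3/5 of 2620784 = 1572470.40, rounded up to 1572471; 1,572,471 required, 1,572,690 in favor — approved.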